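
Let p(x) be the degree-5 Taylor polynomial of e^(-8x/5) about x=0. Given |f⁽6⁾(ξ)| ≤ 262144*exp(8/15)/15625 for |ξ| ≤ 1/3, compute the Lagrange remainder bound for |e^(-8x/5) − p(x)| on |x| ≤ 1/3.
16384*exp(8/15)/512578125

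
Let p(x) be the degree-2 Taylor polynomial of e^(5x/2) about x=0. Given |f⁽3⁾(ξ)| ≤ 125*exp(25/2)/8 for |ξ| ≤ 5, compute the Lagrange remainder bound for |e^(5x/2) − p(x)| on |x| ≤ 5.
15625*exp(25/2)/48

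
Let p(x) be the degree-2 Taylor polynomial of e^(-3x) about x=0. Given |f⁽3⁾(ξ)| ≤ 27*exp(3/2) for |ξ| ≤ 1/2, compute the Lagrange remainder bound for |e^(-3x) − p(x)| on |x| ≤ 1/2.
9*exp(3/2)/16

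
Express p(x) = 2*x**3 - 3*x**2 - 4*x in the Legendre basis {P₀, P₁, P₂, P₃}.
-P₀ + (-14/5)P₁ + (-2)P₂ + (4/5)P₃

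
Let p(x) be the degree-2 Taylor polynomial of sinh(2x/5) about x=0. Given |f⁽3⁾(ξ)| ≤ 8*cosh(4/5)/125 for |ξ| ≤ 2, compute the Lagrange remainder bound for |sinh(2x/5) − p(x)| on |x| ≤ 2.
32*cosh(4/5)/375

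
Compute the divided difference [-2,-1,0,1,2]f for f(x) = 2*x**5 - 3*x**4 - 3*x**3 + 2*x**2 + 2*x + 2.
-3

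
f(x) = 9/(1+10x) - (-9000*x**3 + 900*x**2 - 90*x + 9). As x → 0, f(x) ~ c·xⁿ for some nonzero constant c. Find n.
4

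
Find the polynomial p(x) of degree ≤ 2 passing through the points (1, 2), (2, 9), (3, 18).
x**2 + 4*x - 3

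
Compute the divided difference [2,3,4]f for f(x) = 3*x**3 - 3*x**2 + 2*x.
24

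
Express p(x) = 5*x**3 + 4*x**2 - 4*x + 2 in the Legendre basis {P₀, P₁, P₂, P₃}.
(10/3)P₀ - P₁ + (8/3)P₂ + (2)P₃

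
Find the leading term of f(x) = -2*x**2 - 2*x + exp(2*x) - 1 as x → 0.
4*x**3/3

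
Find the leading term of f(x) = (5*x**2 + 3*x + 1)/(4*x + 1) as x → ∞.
5*x/4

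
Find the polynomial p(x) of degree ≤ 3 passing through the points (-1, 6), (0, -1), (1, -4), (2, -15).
-2*x**3 + 2*x**2 - 3*x - 1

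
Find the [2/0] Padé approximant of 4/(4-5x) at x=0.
25*x**2/16 + 5*x/4 + 1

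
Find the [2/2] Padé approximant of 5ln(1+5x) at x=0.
25*x*(5*x + 2)/(2*(25*x**2/6 + 5*x + 1))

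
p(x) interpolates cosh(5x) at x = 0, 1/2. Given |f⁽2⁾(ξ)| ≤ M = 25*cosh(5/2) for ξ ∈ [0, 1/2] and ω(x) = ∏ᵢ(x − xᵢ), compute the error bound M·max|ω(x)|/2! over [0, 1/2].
25*cosh(5/2)/32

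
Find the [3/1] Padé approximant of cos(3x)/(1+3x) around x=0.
(9*x**3/8 - 21*x**2/4 + x/4 + 1)/(13*x/4 + 1)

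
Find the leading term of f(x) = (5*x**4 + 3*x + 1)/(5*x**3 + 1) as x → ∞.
x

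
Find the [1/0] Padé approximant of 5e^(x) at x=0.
5*x + 5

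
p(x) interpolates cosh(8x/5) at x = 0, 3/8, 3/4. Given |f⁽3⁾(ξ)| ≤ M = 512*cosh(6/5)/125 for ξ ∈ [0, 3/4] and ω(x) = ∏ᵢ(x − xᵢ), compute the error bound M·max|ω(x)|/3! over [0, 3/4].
sqrt(3)*cosh(6/5)/125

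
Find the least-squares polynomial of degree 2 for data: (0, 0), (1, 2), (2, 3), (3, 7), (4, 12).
2/7 + (23/70)x + (9/14)x²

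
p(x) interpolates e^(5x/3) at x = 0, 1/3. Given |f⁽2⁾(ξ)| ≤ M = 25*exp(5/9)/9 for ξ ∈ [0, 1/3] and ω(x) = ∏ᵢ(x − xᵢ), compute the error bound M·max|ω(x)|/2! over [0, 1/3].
25*exp(5/9)/648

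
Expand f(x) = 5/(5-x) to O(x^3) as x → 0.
1 + x/5 + x**2/25 + O(x**3)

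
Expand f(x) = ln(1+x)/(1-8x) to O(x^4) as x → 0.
x + 15*x**2/2 + 181*x**3/3 + O(x**4)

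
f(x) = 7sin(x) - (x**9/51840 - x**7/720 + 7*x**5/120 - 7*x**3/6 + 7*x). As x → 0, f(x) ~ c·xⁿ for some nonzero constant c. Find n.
11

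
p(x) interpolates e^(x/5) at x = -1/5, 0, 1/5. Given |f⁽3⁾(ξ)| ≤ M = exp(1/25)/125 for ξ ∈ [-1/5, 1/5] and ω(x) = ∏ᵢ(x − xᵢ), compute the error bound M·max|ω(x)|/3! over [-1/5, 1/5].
sqrt(3)*exp(1/25)/421875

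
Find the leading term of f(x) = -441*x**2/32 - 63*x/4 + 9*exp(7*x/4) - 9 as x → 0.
1029*x**3/128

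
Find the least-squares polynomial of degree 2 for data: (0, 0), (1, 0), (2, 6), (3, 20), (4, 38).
-4/35 + (-104/35)x + (22/7)x²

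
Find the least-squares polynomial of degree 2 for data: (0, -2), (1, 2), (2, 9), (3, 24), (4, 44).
-59/35 + (-1/35)x + (20/7)x²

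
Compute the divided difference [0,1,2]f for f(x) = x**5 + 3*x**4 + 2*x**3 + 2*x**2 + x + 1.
44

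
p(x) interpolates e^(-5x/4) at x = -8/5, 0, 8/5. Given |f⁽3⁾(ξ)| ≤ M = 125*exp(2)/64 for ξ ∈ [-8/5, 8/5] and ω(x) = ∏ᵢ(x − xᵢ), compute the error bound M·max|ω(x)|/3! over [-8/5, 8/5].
8*sqrt(3)*exp(2)/27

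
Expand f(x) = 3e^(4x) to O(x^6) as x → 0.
3 + 12*x + 24*x**2 + 32*x**3 + 32*x**4 + 128*x**5/5 + O(x**6)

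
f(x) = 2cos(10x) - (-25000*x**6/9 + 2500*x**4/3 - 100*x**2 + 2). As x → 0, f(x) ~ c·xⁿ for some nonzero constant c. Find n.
8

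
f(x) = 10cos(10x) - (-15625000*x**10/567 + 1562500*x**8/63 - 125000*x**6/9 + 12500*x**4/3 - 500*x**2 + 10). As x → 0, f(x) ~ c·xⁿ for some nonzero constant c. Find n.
12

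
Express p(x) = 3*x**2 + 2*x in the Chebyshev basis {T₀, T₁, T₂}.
(3/2)T₀ + (2)T₁ + (3/2)T₂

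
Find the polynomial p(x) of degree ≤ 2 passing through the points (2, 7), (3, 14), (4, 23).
x**2 + 2*x - 1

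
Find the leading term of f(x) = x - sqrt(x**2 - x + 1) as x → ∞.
1/2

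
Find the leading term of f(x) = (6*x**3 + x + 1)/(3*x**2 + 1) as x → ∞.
2*x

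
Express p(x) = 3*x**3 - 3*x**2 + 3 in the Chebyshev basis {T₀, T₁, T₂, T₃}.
(3/2)T₀ + (9/4)T₁ + (-3/2)T₂ + (3/4)T₃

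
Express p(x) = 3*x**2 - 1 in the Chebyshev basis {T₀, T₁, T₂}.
(1/2)T₀ + (3/2)T₂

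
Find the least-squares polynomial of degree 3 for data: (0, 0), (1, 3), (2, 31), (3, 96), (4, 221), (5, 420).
-19/126 + (-191/108)x + (661/252)x² + (157/54)x³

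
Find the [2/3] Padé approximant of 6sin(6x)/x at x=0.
(36 - 756*x**2/5)/(9*x**2/5 + 1)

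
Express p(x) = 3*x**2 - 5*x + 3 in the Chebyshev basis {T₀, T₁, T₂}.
(9/2)T₀ + (-5)T₁ + (3/2)T₂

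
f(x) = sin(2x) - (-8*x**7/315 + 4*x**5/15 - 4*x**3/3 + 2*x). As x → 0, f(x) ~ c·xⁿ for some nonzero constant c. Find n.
9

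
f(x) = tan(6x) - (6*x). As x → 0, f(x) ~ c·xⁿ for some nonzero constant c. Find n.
3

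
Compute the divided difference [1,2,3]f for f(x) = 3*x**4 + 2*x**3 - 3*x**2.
84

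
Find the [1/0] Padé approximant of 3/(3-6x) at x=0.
2*x + 1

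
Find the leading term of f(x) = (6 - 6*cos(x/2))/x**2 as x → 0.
3/4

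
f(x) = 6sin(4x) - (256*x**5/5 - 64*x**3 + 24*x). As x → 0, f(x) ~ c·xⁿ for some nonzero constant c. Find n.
7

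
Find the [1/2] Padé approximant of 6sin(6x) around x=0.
36*x/(6*x**2 + 1)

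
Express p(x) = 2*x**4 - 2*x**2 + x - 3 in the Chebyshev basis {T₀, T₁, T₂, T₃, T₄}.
(-13/4)T₀ + T₁ + (1/4)T₄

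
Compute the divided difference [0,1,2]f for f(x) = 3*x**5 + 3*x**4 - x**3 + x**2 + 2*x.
64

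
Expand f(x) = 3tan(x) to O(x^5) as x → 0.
3*x + x**3 + O(x**5)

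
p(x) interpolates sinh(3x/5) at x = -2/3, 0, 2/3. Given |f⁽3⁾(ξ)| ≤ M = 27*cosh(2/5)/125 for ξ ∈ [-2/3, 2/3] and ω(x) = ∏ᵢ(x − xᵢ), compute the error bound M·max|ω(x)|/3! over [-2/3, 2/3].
8*sqrt(3)*cosh(2/5)/3375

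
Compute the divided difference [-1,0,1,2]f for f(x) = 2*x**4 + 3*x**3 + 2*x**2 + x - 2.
7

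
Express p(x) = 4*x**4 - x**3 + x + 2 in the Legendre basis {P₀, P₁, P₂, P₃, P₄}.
(14/5)P₀ + (2/5)P₁ + (16/7)P₂ + (-2/5)P₃ + (32/35)P₄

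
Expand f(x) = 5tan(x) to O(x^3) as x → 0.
5*x + O(x**3)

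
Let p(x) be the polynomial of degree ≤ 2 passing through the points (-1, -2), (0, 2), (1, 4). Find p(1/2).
13/4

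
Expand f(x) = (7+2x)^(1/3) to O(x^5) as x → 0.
7**(1/3) + 2*7**(1/3)*x/21 - 4*7**(1/3)*x**2/441 + 40*7**(1/3)*x**3/27783 - 160*7**(1/3)*x**4/583443 + O(x**5)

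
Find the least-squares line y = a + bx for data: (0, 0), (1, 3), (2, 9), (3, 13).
a = -1/2, b = 9/2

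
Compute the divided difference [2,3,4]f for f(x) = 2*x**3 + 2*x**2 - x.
20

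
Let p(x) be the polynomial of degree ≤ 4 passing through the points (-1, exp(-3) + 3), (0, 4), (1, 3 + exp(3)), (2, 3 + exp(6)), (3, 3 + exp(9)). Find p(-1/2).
((-5*exp(9) - 70*exp(3) + 524 + 28*exp(6))*exp(3) + 35)*exp(-3)/128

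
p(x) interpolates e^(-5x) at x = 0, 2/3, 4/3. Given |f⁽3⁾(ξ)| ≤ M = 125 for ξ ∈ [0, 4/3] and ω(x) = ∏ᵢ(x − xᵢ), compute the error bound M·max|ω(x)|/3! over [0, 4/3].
1000*sqrt(3)/729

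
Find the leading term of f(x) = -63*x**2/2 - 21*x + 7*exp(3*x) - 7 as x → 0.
63*x**3/2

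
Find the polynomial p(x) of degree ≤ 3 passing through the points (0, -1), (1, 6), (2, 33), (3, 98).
3*x**3 + x**2 + 3*x - 1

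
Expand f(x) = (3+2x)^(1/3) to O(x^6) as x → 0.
3**(1/3) + 2*3**(1/3)*x/9 - 4*3**(1/3)*x**2/81 + 40*3**(1/3)*x**3/2187 - 160*3**(1/3)*x**4/19683 + 704*3**(1/3)*x**5/177147 + O(x**6)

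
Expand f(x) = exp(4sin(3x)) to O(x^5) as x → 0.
1 + 12*x + 72*x**2 + 270*x**3 + 648*x**4 + O(x**5)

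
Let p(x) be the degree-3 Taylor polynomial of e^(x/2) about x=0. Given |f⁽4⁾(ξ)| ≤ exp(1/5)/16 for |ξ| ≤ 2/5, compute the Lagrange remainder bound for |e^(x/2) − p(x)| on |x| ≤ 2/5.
exp(1/5)/15000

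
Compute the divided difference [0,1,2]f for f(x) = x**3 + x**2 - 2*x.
4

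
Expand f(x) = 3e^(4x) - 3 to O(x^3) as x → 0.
12*x + 24*x**2 + O(x**3)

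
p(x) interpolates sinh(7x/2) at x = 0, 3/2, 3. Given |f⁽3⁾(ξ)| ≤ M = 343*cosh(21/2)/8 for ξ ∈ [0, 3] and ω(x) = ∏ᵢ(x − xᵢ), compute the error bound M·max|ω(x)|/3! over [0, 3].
343*sqrt(3)*cosh(21/2)/64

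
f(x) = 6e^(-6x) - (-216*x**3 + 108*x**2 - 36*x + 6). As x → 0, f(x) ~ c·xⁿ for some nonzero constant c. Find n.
4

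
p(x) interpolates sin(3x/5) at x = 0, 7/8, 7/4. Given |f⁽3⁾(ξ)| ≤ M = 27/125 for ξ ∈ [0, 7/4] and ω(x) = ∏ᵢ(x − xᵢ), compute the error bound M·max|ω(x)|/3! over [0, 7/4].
343*sqrt(3)/64000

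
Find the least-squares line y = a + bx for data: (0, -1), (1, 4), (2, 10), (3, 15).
a = -11/10, b = 27/5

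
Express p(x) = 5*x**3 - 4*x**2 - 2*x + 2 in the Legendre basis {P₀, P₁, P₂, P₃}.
(2/3)P₀ + P₁ + (-8/3)P₂ + (2)P₃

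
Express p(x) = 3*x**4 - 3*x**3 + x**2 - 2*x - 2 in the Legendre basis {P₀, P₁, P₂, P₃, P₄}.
(-16/15)P₀ + (-19/5)P₁ + (50/21)P₂ + (-6/5)P₃ + (24/35)P₄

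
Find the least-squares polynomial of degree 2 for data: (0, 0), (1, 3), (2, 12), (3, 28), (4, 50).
1/35 + (-5/14)x + (45/14)x²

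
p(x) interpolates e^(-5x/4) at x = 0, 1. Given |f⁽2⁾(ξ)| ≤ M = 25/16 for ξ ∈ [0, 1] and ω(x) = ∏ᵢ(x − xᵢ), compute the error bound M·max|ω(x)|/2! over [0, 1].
25/128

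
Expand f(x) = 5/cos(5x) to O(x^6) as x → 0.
5 + 125*x**2/2 + 15625*x**4/24 + O(x**6)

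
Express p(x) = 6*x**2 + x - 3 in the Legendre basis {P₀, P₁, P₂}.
-P₀ + P₁ + (4)P₂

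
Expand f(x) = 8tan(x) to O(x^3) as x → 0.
8*x + O(x**3)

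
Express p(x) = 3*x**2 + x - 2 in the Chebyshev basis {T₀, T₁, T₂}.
(-1/2)T₀ + T₁ + (3/2)T₂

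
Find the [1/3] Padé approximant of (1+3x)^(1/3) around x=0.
(5*x/2 + 1)/(x**3/3 - x**2/2 + 3*x/2 + 1)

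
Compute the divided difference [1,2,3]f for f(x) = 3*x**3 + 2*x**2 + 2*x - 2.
20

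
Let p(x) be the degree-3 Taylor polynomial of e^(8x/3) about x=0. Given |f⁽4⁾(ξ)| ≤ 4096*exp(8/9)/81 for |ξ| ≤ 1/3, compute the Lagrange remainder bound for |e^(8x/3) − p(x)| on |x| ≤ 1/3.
512*exp(8/9)/19683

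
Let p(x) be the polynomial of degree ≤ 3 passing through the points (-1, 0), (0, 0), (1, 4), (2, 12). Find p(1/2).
3/2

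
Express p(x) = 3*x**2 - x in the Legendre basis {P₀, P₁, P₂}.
P₀ - P₁ + (2)P₂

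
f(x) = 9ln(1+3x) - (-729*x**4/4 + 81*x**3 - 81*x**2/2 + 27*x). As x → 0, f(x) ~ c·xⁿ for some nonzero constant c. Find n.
5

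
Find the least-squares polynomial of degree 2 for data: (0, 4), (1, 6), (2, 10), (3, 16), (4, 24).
4 + x + x²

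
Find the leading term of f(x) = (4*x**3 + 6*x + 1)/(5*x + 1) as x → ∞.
4*x**2/5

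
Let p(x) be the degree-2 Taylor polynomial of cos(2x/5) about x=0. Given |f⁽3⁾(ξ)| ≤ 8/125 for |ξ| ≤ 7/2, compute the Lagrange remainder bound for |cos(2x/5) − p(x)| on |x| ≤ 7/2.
343/750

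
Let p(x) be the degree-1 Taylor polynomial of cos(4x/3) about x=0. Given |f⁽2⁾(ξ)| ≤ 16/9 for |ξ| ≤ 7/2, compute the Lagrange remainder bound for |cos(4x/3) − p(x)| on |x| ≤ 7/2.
98/9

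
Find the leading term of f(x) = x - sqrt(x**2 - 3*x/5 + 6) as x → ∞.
3/10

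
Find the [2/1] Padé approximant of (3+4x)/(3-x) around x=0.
(4*x/3 + 1)/(1 - x/3)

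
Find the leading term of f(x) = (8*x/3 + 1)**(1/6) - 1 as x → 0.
4*x/9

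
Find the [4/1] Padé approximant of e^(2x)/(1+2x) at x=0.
(106*x**4/135 + 56*x**3/45 + 2*x**2 + 88*x/45 + 1)/(88*x/45 + 1)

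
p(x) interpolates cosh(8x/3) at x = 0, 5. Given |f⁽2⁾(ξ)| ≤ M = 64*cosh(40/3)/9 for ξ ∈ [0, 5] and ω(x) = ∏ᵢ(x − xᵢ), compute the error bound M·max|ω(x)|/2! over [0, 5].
200*cosh(40/3)/9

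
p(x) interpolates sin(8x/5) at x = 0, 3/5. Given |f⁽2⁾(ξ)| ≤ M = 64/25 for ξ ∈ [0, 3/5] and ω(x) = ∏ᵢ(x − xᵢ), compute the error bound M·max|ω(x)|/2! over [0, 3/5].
72/625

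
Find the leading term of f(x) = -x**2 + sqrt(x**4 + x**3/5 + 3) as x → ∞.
x/10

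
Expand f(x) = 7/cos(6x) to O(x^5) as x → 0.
7 + 126*x**2 + 1890*x**4 + O(x**5)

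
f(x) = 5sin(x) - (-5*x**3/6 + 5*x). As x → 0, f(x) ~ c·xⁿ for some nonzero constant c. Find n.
5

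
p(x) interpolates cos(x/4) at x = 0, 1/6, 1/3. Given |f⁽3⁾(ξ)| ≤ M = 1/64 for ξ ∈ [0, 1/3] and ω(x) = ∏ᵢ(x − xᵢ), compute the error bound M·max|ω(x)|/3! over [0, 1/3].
sqrt(3)/373248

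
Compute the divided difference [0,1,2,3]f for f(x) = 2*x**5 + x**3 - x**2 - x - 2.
51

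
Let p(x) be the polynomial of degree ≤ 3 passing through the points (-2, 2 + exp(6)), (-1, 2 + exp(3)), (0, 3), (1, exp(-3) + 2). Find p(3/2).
((-5*exp(6) - 3 + 21*exp(3))*exp(3) + 35)*exp(-3)/16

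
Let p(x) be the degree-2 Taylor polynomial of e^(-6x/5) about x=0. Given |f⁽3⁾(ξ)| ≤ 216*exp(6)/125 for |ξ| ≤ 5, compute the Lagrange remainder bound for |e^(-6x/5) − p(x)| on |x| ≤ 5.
36*exp(6)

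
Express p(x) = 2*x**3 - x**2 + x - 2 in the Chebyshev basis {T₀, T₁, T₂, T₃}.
(-5/2)T₀ + (5/2)T₁ + (-1/2)T₂ + (1/2)T₃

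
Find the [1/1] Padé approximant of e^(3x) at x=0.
(3*x/2 + 1)/(1 - 3*x/2)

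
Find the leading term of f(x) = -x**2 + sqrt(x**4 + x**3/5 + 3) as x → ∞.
x/10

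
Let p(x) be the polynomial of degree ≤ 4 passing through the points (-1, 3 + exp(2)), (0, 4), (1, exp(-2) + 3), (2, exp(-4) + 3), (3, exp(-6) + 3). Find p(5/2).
(-70*exp(4) + 35 + 140*exp(2) + (412 - 5*exp(2))*exp(6))*exp(-6)/128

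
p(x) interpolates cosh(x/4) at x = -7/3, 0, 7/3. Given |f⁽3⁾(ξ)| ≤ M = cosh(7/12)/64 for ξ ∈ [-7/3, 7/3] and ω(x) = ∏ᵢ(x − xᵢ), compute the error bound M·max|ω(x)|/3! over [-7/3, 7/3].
343*sqrt(3)*cosh(7/12)/46656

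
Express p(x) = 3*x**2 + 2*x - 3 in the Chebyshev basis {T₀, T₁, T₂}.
(-3/2)T₀ + (2)T₁ + (3/2)T₂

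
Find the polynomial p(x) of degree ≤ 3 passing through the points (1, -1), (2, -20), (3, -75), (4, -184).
-3*x**3 + 2*x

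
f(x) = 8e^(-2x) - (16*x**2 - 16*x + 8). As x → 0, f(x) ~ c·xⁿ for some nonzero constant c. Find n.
3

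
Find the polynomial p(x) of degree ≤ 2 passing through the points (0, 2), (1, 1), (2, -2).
2 - x**2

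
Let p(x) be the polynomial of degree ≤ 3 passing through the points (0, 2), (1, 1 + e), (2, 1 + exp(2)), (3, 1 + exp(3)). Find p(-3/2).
-35*exp(3)/16 - 189*e/16 + 121/16 + 135*exp(2)/16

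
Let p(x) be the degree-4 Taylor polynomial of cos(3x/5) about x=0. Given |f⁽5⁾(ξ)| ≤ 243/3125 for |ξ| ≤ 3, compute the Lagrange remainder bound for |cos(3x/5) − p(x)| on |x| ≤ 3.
19683/125000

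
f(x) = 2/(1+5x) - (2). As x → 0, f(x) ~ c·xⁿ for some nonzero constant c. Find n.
1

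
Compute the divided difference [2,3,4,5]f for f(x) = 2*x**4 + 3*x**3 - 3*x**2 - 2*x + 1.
31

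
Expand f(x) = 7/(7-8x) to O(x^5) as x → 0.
1 + 8*x/7 + 64*x**2/49 + 512*x**3/343 + 4096*x**4/2401 + O(x**5)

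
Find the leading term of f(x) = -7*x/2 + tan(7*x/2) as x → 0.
343*x**3/24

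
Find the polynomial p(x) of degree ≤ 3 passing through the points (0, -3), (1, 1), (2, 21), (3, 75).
3*x**3 - x**2 + 2*x - 3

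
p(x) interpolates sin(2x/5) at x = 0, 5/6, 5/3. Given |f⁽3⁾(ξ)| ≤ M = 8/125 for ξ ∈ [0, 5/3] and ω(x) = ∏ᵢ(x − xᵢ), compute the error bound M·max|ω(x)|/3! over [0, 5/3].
sqrt(3)/729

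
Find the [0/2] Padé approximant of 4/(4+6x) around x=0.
1/(3*x/2 + 1)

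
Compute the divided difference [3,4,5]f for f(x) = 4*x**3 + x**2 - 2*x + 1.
49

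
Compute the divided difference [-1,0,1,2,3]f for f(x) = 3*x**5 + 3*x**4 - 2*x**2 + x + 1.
18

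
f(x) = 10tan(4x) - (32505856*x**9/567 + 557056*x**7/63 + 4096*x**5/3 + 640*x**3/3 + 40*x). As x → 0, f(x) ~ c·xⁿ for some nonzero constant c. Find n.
11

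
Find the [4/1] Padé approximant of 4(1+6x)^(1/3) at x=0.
(64*x**4/3 - 256*x**3/15 + 96*x**2/5 + 128*x/5 + 4)/(22*x/5 + 1)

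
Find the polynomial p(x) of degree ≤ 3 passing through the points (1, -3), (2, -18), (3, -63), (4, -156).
-3*x**3 + 3*x**2 - 3*x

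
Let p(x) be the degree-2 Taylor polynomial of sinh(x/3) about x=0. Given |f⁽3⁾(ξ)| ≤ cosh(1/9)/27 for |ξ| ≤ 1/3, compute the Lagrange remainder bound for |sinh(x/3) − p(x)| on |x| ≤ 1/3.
cosh(1/9)/4374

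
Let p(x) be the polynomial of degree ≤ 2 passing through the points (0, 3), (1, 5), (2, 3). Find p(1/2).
9/2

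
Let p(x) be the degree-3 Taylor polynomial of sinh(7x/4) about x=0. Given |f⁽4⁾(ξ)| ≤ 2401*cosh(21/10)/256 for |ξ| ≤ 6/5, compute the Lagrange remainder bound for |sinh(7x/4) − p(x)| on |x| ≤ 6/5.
64827*cosh(21/10)/80000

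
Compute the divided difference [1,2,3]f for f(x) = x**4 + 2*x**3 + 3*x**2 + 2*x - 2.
40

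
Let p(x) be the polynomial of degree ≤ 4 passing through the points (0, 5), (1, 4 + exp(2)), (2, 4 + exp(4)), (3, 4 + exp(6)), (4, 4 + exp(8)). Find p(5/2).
-5*exp(8)/128 - 5*exp(2)/32 + 515/128 + 45*exp(4)/64 + 15*exp(6)/32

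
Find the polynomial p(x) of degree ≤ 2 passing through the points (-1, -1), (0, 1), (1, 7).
2*x**2 + 4*x + 1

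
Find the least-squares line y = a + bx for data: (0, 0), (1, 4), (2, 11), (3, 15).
a = -3/10, b = 26/5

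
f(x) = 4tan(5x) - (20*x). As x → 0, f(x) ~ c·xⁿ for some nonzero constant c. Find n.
3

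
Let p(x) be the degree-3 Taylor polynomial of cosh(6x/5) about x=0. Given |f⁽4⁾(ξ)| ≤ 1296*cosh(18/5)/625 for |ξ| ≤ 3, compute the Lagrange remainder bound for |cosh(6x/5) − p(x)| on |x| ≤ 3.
4374*cosh(18/5)/625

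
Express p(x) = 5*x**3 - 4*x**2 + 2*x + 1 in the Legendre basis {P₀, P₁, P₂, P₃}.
(-1/3)P₀ + (5)P₁ + (-8/3)P₂ + (2)P₃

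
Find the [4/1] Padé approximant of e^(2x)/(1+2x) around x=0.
(106*x**4/135 + 56*x**3/45 + 2*x**2 + 88*x/45 + 1)/(88*x/45 + 1)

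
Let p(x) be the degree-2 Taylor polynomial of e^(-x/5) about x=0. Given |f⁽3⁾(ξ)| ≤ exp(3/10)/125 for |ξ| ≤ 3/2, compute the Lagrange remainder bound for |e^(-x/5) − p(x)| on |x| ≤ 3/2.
9*exp(3/10)/2000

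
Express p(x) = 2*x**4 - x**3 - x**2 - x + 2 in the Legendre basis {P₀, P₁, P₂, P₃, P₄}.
(31/15)P₀ + (-8/5)P₁ + (10/21)P₂ + (-2/5)P₃ + (16/35)P₄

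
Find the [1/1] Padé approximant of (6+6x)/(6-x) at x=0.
(x + 1)/(1 - x/6)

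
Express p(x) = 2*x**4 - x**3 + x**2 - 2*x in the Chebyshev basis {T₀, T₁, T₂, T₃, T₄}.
(5/4)T₀ + (-11/4)T₁ + (3/2)T₂ + (-1/4)T₃ + (1/4)T₄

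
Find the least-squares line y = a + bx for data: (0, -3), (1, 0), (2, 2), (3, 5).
a = -29/10, b = 13/5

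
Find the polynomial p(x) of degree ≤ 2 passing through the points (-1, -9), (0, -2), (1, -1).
-3*x**2 + 4*x - 2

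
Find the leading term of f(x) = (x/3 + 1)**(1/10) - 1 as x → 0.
x/30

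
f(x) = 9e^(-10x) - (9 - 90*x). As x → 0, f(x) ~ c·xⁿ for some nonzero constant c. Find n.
2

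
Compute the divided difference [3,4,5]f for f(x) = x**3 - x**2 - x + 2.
11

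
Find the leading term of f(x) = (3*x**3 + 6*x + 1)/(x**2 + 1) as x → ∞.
3*x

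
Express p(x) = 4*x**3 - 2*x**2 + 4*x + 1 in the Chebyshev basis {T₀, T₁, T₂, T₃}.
(7)T₁ - T₂ + T₃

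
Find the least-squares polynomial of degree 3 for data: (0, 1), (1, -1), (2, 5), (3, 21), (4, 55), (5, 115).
16/21 + (-211/126)x + (-8/21)x² + (19/18)x³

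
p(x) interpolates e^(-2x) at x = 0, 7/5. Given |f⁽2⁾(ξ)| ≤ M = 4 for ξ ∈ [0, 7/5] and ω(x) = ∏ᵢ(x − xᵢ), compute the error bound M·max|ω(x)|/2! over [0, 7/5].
49/50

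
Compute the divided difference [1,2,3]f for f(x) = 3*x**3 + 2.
18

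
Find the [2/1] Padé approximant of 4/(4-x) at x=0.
1/(1 - x/4)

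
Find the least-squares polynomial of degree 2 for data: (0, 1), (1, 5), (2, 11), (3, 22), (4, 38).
47/35 + (57/70)x + (29/14)x²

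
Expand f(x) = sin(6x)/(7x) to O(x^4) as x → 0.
6/7 - 36*x**2/7 + O(x**4)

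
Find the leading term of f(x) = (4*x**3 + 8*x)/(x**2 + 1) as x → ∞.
4*x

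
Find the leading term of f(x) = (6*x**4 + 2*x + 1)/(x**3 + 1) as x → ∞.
6*x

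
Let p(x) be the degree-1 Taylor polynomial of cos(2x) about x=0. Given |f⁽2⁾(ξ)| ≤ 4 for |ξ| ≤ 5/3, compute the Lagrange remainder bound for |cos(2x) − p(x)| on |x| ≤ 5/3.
50/9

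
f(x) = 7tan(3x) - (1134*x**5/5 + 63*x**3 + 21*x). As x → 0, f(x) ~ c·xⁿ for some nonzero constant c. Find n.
7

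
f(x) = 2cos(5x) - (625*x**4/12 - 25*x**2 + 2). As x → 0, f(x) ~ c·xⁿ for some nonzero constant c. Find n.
6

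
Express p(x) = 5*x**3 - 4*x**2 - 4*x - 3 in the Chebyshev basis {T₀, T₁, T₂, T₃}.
(-5)T₀ + (-1/4)T₁ + (-2)T₂ + (5/4)T₃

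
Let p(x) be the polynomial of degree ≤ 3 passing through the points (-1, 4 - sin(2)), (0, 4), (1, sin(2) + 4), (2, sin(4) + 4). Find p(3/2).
5*sin(4)/16 + 7*sin(2)/8 + 4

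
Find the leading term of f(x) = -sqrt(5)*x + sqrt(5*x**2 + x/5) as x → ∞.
sqrt(5)/50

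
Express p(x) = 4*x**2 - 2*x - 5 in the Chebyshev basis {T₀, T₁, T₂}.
(-3)T₀ + (-2)T₁ + (2)T₂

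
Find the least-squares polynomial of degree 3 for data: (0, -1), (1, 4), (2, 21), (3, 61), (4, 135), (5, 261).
-11/9 + (269/54)x + (-47/36)x² + (233/108)x³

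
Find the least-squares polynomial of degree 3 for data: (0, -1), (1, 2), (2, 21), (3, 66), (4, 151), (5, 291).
-25/21 + (139/126)x + (41/84)x² + (79/36)x³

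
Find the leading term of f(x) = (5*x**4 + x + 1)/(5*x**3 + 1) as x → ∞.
x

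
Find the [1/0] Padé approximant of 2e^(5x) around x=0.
10*x + 2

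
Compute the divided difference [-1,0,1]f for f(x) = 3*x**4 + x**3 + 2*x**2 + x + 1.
5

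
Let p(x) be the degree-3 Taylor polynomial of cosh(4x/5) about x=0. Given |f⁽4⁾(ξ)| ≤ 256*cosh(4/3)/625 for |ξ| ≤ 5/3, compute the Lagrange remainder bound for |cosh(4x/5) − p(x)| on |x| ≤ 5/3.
32*cosh(4/3)/243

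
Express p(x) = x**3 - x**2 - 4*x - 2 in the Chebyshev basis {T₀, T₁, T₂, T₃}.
(-5/2)T₀ + (-13/4)T₁ + (-1/2)T₂ + (1/4)T₃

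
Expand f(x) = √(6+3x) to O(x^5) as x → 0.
sqrt(6) + sqrt(6)*x/4 - sqrt(6)*x**2/32 + sqrt(6)*x**3/128 - 5*sqrt(6)*x**4/2048 + O(x**5)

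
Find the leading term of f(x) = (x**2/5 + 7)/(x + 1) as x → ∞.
x/5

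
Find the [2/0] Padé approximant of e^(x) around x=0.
x**2/2 + x + 1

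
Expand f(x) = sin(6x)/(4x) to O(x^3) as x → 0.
3/2 - 9*x**2 + O(x**3)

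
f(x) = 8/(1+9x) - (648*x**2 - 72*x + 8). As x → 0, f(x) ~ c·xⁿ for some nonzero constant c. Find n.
3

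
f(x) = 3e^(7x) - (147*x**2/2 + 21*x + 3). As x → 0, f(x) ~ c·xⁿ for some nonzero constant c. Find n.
3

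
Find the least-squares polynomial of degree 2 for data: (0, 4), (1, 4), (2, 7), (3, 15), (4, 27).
29/7 + (-181/70)x + (29/14)x²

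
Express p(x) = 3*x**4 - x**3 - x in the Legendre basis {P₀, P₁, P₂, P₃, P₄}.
(3/5)P₀ + (-8/5)P₁ + (12/7)P₂ + (-2/5)P₃ + (24/35)P₄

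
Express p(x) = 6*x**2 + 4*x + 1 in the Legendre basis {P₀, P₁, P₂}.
(3)P₀ + (4)P₁ + (4)P₂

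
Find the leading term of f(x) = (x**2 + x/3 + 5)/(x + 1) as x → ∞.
x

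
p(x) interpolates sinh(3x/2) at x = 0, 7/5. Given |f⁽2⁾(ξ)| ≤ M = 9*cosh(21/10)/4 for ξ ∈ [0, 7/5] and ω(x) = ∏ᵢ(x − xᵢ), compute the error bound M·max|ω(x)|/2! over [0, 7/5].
441*cosh(21/10)/800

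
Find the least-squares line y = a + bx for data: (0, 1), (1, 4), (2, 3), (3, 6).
a = 7/5, b = 7/5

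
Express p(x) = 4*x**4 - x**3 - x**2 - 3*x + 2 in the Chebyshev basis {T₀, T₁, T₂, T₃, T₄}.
(3)T₀ + (-15/4)T₁ + (3/2)T₂ + (-1/4)T₃ + (1/2)T₄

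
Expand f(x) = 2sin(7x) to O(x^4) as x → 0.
14*x - 343*x**3/3 + O(x**4)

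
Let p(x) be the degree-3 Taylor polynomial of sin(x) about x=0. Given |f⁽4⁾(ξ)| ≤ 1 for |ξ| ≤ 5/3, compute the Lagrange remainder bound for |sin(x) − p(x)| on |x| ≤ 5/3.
625/1944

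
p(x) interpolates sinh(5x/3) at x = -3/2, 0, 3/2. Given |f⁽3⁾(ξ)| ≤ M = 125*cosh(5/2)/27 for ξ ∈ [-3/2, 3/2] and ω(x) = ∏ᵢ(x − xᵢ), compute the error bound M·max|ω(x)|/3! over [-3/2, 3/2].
125*sqrt(3)*cosh(5/2)/216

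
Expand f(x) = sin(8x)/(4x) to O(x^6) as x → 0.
2 - 64*x**2/3 + 1024*x**4/15 + O(x**6)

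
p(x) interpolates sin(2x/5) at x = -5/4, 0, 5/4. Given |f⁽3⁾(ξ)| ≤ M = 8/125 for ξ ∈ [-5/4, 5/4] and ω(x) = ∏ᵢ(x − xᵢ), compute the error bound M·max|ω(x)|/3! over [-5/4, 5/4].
sqrt(3)/216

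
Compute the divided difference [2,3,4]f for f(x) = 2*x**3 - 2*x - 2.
18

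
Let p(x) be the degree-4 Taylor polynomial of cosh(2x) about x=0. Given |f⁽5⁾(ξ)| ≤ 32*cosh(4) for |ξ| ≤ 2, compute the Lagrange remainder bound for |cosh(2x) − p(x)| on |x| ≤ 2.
128*cosh(4)/15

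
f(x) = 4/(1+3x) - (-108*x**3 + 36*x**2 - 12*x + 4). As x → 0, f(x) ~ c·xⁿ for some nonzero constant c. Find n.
4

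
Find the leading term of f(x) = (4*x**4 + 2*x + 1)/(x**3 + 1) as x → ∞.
4*x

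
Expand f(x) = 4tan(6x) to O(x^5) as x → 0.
24*x + 288*x**3 + O(x**5)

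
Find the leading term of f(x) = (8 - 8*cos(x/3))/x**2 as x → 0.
4/9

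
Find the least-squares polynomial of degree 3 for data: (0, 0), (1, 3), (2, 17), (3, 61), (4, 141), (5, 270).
37/126 + (-1345/756)x + (383/252)x² + (52/27)x³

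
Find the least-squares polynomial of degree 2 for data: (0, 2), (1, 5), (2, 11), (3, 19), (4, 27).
12/7 + (104/35)x + (6/7)x²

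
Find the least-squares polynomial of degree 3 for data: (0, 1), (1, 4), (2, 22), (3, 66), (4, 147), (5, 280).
55/63 + (185/378)x + (61/63)x² + (109/54)x³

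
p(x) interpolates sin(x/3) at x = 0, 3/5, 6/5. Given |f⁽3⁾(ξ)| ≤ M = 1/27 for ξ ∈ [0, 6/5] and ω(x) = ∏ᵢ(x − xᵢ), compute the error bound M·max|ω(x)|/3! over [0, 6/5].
sqrt(3)/3375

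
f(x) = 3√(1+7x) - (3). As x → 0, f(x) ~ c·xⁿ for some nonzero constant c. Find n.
1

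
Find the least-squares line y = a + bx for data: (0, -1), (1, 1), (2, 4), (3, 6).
a = -11/10, b = 12/5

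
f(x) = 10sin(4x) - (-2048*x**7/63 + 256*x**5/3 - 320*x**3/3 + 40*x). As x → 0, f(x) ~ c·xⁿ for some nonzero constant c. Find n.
9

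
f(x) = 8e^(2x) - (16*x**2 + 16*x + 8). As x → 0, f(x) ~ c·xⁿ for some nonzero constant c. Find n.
3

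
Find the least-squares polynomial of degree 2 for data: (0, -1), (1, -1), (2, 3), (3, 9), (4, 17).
-43/35 + (-19/35)x + (9/7)x²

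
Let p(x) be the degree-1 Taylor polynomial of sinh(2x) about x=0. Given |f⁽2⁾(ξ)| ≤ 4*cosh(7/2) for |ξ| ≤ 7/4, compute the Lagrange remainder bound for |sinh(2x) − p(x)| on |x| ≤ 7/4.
49*cosh(7/2)/8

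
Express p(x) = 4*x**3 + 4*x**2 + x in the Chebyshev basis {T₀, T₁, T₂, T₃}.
(2)T₀ + (4)T₁ + (2)T₂ + T₃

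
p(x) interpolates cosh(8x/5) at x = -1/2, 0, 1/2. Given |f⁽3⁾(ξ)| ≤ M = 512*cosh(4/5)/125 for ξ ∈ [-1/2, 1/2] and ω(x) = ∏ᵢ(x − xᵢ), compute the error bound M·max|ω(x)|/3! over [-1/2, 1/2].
64*sqrt(3)*cosh(4/5)/3375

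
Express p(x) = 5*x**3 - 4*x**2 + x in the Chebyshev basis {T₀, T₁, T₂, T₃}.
(-2)T₀ + (19/4)T₁ + (-2)T₂ + (5/4)T₃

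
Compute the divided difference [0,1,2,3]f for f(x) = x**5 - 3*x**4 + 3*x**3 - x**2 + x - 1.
10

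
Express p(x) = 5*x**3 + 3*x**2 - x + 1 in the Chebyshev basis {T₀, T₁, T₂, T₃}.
(5/2)T₀ + (11/4)T₁ + (3/2)T₂ + (5/4)T₃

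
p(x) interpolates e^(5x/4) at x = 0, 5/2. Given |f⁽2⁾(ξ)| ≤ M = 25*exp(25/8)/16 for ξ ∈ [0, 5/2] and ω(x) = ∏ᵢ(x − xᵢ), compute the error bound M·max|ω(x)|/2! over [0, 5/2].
625*exp(25/8)/512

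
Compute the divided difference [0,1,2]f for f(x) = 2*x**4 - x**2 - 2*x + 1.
13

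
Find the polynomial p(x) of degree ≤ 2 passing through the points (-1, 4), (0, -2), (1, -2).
3*x**2 - 3*x - 2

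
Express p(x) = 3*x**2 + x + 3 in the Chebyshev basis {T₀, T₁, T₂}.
(9/2)T₀ + T₁ + (3/2)T₂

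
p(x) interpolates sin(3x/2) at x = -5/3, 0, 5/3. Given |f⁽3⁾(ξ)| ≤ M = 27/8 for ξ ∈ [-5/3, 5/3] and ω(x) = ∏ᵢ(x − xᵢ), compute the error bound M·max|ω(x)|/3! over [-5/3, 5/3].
125*sqrt(3)/216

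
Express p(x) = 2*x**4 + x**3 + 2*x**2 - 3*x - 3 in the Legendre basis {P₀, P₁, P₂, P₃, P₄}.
(-29/15)P₀ + (-12/5)P₁ + (52/21)P₂ + (2/5)P₃ + (16/35)P₄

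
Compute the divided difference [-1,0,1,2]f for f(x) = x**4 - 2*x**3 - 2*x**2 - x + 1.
0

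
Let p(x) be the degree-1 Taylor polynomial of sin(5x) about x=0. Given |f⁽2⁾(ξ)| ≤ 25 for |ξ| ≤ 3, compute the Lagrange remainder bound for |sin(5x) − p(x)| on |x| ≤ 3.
225/2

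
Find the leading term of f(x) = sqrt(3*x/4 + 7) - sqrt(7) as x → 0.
3*sqrt(7)*x/56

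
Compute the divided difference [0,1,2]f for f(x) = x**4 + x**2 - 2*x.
8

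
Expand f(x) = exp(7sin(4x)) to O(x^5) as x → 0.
1 + 28*x + 392*x**2 + 3584*x**3 + 23520*x**4 + O(x**5)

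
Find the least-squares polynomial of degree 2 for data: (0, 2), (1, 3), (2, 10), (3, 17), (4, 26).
52/35 + (57/35)x + (8/7)x²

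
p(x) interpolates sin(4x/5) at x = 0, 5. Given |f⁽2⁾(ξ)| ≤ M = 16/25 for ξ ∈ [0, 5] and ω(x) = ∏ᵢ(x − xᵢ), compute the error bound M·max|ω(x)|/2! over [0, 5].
2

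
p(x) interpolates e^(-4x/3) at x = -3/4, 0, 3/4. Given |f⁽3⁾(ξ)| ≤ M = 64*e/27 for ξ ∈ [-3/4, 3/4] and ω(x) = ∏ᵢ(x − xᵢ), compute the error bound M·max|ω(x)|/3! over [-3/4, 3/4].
sqrt(3)*e/27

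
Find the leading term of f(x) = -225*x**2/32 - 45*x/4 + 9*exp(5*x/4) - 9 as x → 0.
375*x**3/128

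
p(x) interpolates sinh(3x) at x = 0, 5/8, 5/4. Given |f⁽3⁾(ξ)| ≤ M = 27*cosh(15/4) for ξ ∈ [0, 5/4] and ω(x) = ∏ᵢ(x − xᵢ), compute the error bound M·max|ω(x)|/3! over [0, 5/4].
125*sqrt(3)*cosh(15/4)/512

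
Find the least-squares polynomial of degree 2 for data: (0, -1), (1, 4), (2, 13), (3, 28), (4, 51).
-3/5 + (4/5)x + (3)x²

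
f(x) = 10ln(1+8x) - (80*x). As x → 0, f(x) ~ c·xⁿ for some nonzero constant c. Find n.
2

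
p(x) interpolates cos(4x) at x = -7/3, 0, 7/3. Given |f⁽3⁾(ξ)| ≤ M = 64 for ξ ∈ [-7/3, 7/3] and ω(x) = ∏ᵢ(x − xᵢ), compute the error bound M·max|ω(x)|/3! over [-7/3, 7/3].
21952*sqrt(3)/729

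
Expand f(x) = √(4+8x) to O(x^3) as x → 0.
2 + 2*x - x**2 + O(x**3)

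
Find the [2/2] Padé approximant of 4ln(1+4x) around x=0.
16*x*(2*x + 1)/(8*x**2/3 + 4*x + 1)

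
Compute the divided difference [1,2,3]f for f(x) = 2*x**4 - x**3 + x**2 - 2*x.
45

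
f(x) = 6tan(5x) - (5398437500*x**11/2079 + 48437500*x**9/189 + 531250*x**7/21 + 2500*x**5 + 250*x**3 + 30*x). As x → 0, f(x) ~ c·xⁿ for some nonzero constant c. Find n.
13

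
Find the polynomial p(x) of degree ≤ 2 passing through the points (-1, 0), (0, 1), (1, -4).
-3*x**2 - 2*x + 1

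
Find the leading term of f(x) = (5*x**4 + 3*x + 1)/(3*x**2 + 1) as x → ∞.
5*x**2/3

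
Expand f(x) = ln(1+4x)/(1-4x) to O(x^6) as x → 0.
4*x + 8*x**2 + 160*x**3/3 + 448*x**4/3 + 12032*x**5/15 + O(x**6)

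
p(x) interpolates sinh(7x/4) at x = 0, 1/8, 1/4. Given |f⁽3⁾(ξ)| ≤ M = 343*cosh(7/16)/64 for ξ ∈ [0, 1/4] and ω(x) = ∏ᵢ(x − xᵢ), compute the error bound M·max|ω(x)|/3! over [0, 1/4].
343*sqrt(3)*cosh(7/16)/884736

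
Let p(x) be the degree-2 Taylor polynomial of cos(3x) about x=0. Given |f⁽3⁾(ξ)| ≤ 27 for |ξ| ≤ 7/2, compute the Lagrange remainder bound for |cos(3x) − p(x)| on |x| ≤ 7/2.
3087/16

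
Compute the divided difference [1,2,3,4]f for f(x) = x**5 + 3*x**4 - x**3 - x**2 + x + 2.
94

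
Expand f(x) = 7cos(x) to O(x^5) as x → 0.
7 - 7*x**2/2 + 7*x**4/24 + O(x**5)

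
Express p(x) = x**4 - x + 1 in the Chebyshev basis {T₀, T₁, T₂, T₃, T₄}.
(11/8)T₀ - T₁ + (1/2)T₂ + (1/8)T₄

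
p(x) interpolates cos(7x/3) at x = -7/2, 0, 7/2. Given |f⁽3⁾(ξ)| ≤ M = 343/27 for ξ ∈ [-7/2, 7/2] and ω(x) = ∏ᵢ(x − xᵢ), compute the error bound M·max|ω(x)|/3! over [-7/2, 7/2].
117649*sqrt(3)/5832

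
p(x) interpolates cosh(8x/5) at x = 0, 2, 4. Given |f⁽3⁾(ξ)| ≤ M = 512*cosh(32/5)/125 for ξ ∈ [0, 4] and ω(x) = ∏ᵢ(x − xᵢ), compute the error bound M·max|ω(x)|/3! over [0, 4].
4096*sqrt(3)*cosh(32/5)/3375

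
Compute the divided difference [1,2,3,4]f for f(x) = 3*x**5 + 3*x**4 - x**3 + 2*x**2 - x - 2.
224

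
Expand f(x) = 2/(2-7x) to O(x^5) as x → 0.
1 + 7*x/2 + 49*x**2/4 + 343*x**3/8 + 2401*x**4/16 + O(x**5)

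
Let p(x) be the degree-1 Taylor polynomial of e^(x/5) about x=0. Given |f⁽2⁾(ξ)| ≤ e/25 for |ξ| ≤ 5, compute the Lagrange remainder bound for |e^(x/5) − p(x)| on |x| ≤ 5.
e/2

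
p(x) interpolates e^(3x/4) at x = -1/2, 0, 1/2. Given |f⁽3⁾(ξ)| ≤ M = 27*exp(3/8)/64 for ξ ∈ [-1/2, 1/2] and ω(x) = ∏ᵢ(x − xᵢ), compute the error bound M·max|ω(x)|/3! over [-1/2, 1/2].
sqrt(3)*exp(3/8)/512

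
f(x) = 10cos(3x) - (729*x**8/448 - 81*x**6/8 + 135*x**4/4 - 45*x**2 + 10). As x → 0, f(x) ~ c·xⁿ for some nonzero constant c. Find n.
10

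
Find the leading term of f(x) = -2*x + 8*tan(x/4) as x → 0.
x**3/24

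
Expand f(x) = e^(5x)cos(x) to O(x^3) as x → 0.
1 + 5*x + 12*x**2 + O(x**3)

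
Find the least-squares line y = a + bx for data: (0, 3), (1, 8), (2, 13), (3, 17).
a = 16/5, b = 47/10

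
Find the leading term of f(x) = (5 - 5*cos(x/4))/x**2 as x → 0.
5/32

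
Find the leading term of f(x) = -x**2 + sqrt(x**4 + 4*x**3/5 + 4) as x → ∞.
2*x/5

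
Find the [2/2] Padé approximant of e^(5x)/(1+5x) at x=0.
(175*x**2/36 + 10*x/3 + 1)/(-275*x**2/36 + 10*x/3 + 1)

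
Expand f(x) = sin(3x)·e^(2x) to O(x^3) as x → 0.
3*x + 6*x**2 + O(x**3)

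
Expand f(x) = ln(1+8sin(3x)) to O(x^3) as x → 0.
24*x - 288*x**2 + O(x**3)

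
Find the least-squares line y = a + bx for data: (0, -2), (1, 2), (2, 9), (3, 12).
a = -21/10, b = 49/10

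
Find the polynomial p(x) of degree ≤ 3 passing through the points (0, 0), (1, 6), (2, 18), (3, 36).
3*x**2 + 3*x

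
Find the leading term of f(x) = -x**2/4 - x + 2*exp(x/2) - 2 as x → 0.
x**3/24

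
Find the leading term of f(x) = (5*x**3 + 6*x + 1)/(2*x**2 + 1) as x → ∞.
5*x/2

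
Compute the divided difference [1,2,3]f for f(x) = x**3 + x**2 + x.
7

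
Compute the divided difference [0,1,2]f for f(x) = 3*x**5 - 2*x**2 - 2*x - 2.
43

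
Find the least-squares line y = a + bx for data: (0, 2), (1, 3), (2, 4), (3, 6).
a = 9/5, b = 13/10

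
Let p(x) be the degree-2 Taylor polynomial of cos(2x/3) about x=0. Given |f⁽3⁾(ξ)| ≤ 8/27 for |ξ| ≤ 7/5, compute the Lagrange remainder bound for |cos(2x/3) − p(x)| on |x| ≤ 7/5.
1372/10125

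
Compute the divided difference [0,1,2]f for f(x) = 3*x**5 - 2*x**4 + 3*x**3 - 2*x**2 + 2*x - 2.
38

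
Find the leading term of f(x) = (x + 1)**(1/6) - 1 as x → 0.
x/6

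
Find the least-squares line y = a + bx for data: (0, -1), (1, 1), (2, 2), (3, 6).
a = -13/10, b = 11/5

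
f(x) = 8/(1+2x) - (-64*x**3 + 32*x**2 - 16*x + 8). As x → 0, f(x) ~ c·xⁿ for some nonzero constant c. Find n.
4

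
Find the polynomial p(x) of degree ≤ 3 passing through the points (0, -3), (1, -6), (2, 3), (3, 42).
3*x**3 - 3*x**2 - 3*x - 3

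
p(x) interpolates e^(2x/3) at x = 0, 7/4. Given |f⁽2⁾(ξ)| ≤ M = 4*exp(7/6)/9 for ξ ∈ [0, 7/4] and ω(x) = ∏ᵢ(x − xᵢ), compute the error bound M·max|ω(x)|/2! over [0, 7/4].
49*exp(7/6)/288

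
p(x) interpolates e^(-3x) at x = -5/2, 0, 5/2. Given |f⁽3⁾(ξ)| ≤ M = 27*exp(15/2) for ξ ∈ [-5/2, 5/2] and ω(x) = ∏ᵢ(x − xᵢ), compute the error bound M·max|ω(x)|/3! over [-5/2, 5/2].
125*sqrt(3)*exp(15/2)/8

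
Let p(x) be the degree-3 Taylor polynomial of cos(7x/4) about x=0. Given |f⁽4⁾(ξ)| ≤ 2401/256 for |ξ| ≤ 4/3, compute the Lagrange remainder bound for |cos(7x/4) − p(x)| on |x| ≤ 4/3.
2401/1944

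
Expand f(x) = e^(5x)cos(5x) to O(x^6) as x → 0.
1 + 5*x - 125*x**3/3 - 625*x**4/6 - 625*x**5/6 + O(x**6)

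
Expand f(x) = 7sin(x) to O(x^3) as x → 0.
7*x + O(x**3)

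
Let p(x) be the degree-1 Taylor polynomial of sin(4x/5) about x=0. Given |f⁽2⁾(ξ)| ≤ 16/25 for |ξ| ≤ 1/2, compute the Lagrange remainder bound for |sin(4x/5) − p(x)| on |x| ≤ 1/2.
2/25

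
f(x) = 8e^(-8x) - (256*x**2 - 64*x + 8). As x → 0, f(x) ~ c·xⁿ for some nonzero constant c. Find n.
3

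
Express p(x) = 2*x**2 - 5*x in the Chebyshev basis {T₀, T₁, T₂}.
T₀ + (-5)T₁ + T₂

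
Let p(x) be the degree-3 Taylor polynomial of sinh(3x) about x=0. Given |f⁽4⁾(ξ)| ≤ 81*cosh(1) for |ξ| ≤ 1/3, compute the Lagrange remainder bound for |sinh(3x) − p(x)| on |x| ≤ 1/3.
cosh(1)/24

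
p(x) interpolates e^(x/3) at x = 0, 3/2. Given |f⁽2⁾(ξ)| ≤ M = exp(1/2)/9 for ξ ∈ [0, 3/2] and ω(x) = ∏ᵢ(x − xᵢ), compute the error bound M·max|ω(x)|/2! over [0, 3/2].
exp(1/2)/32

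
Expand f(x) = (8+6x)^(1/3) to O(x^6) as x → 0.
2 + x/2 - x**2/8 + 5*x**3/96 - 5*x**4/192 + 11*x**5/768 + O(x**6)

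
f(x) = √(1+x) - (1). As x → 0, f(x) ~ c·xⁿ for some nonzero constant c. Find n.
1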